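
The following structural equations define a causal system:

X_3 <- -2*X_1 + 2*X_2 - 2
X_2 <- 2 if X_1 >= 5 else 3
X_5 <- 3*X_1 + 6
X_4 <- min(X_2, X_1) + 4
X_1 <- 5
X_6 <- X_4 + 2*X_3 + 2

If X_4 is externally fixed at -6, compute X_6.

-20

Under do(X_4=-6), the mechanism X_4 <- min(X_2, X_1) + 4 is discarded; X_4 is fixed at -6.
X_2 = 2 if X_1 >= 5 else 3  [with X_1=5]  = 2
X_3 = -2*X_1 + 2*X_2 - 2  [with X_1=5, X_2=2]  = -8
X_6 = X_4 + 2*X_3 + 2  [with X_4=-6, X_3=-8]  = -20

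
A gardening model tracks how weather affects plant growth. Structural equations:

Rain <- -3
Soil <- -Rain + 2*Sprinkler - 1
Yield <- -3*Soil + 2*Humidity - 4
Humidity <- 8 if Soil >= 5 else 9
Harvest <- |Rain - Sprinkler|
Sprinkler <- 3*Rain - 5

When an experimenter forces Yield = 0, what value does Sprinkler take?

-14

Under do(Yield=0), the mechanism Yield <- -3*Soil + 2*Humidity - 4 is discarded; Yield is fixed at 0.
No directed path runs from Yield to Sprinkler, so Sprinkler keeps its natural value.
Sprinkler = 3*Rain - 5  [with Rain=-3]  = -14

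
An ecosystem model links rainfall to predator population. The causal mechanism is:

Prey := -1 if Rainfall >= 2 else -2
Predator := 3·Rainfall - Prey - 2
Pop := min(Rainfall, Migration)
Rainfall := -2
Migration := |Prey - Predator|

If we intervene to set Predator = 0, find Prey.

Under do(Predator=0), the mechanism Predator := 3·Rainfall - Prey - 2 is discarded; Predator is fixed at 0.
Since Prey is not a descendant of the intervened variable, it is unaffected.
Prey = -1 if Rainfall >= 2 else -2  [with Rainfall=-2]  = -2

-2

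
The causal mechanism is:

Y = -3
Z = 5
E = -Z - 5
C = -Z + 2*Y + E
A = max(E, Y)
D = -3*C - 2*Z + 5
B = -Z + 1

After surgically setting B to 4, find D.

58

Intervening sets B = 4 and removes its equation (B = -Z + 1).
Since D is not a descendant of the intervened variable, it is unaffected.
E = -Z - 5  [with Z=5]  = -10
C = -Z + 2*Y + E  [with Z=5, Y=-3, E=-10]  = -21
D = -3*C - 2*Z + 5  [with C=-21, Z=5]  = 58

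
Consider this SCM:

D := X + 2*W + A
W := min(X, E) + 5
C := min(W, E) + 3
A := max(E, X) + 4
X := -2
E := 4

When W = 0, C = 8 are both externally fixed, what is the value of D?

6

Setting W = 0, C = 8 by intervention discards those variables' equations.
A = max(E, X) + 4  [with E=4, X=-2]  = 8
D = X + 2*W + A  [with X=-2, W=0, A=8]  = 6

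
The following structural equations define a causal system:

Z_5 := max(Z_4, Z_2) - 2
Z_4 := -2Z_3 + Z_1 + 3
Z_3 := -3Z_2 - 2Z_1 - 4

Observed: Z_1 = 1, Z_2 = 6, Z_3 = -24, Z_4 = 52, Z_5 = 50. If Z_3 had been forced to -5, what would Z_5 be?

do(Z_3=-5) replaces the equation Z_3 := -3Z_2 - 2Z_1 - 4 with the constant Z_3 = -5.
Z_4 = -2Z_3 + Z_1 + 3  [with Z_3=-5, Z_1=1]  = 14
Z_5 = max(Z_4, Z_2) - 2  [with Z_4=14, Z_2=6]  = 12

12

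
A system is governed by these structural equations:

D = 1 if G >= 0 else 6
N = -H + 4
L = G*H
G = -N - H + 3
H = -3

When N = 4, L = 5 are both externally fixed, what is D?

1

The joint intervention fixes N = 4, L = 5, removing each variable's own equation.
G = -N - H + 3  [with N=4, H=-3]  = 2
D = 1 if G >= 0 else 6  [with G=2]  = 1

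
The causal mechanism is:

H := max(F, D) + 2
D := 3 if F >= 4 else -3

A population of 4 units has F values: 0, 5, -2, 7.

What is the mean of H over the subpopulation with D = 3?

Conditioning on D=3 selects the 2 unit(s) with F ∈ {5, 7}. Their H values: 7, 9. Mean = 8.

8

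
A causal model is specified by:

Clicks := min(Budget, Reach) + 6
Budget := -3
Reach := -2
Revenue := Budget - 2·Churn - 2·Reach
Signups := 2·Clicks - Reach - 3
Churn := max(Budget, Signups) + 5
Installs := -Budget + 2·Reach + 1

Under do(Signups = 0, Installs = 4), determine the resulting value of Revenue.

-9

Setting Signups = 0, Installs = 4 by intervention discards those variables' equations.
Churn = max(Budget, Signups) + 5  [with Budget=-3, Signups=0]  = 5
Revenue = Budget - 2·Churn - 2·Reach  [with Budget=-3, Churn=5, Reach=-2]  = -9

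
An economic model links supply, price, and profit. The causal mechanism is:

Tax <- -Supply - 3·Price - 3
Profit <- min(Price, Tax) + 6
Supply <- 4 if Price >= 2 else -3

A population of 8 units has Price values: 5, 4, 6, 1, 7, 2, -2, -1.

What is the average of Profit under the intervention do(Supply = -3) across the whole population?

Every unit gets Supply=-3 under the intervention. Profit values become -9, -6, -12, 3, -15, 0, 4, 5; E[Profit|do(Supply=-3)] = -3.75.

-3.75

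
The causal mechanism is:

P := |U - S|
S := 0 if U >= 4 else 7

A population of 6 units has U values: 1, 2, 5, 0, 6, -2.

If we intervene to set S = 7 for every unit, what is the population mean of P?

5

The intervention sets S=7 in all 6 units regardless of U. Recomputing P per unit gives 6, 5, 2, 7, 1, 9; average 5.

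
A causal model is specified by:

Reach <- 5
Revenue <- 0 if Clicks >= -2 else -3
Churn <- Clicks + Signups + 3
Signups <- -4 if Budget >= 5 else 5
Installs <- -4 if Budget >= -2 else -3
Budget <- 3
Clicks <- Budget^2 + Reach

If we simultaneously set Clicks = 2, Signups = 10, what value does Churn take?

Setting Clicks = 2, Signups = 10 by intervention discards those variables' equations.
Churn = Clicks + Signups + 3  [with Clicks=2, Signups=10]  = 15

15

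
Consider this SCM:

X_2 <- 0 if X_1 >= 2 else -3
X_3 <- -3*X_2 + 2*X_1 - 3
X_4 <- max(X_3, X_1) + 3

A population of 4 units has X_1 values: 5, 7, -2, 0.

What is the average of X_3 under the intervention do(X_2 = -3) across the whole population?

11

Every unit gets X_2=-3 under the intervention. X_3 values become 16, 20, 2, 6; E[X_3|do(X_2=-3)] = 11.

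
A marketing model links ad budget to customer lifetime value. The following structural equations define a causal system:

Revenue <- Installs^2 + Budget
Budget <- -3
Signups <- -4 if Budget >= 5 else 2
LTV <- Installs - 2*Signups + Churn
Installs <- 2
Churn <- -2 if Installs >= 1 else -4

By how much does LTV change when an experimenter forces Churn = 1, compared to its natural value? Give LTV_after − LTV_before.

3

Under do(Churn=1), the mechanism Churn <- -2 if Installs >= 1 else -4 is discarded; Churn is fixed at 1.
Signups = -4 if Budget >= 5 else 2  [with Budget=-3]  = 2
LTV = Installs - 2*Signups + Churn  [with Installs=2, Signups=2, Churn=1]  = -1
Without intervention: Signups = -4 if Budget >= 5 else 2  [with Budget=-3]  = 2; Churn = -2 if Installs >= 1 else -4  [with Installs=2]  = -2; LTV = Installs - 2*Signups + Churn  [with Installs=2, Signups=2, Churn=-2]  = -4.
Change = -1 − (-4) = 3.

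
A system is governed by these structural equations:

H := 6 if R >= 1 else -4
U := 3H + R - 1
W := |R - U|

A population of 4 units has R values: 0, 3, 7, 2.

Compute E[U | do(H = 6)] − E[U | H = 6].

Every unit gets H=6 under the intervention. U values become 17, 20, 24, 19; E[U|do(H=6)] = 20.
E[U|H=6] averages over only the 3 units with H=6 (R = 3, 7, 2): U = 20, 24, 19, mean 21.
Difference = 20 − 21 = -1.

-1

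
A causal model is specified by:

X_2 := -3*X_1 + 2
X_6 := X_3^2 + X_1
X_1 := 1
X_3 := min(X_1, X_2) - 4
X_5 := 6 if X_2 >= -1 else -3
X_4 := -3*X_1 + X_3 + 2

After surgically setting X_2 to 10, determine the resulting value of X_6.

10

Under do(X_2=10), the mechanism X_2 := -3*X_1 + 2 is discarded; X_2 is fixed at 10.
X_3 = min(X_1, X_2) - 4  [with X_1=1, X_2=10]  = -3
X_6 = X_3^2 + X_1  [with X_3=-3, X_1=1]  = 10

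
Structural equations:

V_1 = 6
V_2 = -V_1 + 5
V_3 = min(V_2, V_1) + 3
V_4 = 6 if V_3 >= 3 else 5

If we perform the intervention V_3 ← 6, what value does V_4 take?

The intervention breaks the incoming arrows to V_3: V_3 = min(V_2, V_1) + 3 no longer applies, and V_3 = 6.
V_4 = 6 if V_3 >= 3 else 5  [with V_3=6]  = 6

6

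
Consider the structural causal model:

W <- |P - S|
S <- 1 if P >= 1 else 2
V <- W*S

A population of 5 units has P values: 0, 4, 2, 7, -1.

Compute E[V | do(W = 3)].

The intervention sets W=3 in all 5 units regardless of P. Recomputing V per unit gives 6, 3, 3, 3, 6; average 4.2.

4.2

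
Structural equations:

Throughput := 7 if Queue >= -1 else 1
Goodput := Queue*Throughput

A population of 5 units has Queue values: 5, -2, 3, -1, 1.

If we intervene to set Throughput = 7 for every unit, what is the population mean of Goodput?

Under do(Throughput=7), Throughput's equation is replaced by Throughput=7 for every unit. Per-unit Goodput: 35, -14, 21, -7, 7. Mean = 8.4.

8.4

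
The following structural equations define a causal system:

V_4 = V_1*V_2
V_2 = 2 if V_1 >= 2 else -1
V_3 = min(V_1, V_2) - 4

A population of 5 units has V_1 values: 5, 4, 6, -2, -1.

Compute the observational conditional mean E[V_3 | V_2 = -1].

-5.5

E[V_3|V_2=-1] averages over only the 2 units with V_2=-1 (V_1 = -2, -1): V_3 = -6, -5, mean -5.5.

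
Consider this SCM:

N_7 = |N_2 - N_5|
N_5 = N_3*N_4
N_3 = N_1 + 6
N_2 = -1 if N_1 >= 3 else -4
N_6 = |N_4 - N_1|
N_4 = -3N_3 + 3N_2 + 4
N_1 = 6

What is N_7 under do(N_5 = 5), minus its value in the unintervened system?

Under do(N_5=5), the mechanism N_5 = N_3*N_4 is discarded; N_5 is fixed at 5.
N_2 = -1 if N_1 >= 3 else -4  [with N_1=6]  = -1
N_7 = |N_2 - N_5|  [with N_2=-1, N_5=5]  = 6
Without intervention: N_2 = -1 if N_1 >= 3 else -4  [with N_1=6]  = -1; N_3 = N_1 + 6  [with N_1=6]  = 12; N_4 = -3N_3 + 3N_2 + 4  [with N_3=12, N_2=-1]  = -35; N_5 = N_3*N_4  [with N_3=12, N_4=-35]  = -420; N_7 = |N_2 - N_5|  [with N_2=-1, N_5=-420]  = 419.
Change = 6 − 419 = -413.

-413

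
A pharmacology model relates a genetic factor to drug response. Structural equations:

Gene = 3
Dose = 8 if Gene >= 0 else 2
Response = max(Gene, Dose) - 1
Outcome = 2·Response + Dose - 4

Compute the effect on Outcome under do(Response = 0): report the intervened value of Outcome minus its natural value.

The intervention breaks the incoming arrows to Response: Response = max(Gene, Dose) - 1 no longer applies, and Response = 0.
Dose = 8 if Gene >= 0 else 2  [with Gene=3]  = 8
Outcome = 2·Response + Dose - 4  [with Response=0, Dose=8]  = 4
Without intervention: Dose = 8 if Gene >= 0 else 2  [with Gene=3]  = 8; Response = max(Gene, Dose) - 1  [with Gene=3, Dose=8]  = 7; Outcome = 2·Response + Dose - 4  [with Response=7, Dose=8]  = 18.
Change = 4 − 18 = -14.

-14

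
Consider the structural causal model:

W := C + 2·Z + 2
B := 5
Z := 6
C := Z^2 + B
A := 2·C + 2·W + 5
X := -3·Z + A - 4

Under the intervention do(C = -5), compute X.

The intervention breaks the incoming arrows to C: C := Z^2 + B no longer applies, and C = -5.
W = C + 2·Z + 2  [with C=-5, Z=6]  = 9
A = 2·C + 2·W + 5  [with C=-5, W=9]  = 13
X = -3·Z + A - 4  [with Z=6, A=13]  = -9

-9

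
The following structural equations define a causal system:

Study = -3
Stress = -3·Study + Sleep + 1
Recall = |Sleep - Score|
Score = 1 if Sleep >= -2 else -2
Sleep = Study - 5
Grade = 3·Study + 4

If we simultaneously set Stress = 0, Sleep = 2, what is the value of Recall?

Setting Stress = 0, Sleep = 2 by intervention discards those variables' equations.
Score = 1 if Sleep >= -2 else -2  [with Sleep=2]  = 1
Recall = |Sleep - Score|  [with Sleep=2, Score=1]  = 1

1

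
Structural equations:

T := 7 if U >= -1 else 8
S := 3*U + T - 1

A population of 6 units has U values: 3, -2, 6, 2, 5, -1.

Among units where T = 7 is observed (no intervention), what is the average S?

Conditioning on T=7 selects the 5 unit(s) with U ∈ {3, 6, 2, 5, -1}. Their S values: 15, 24, 12, 21, 3. Mean = 15.

15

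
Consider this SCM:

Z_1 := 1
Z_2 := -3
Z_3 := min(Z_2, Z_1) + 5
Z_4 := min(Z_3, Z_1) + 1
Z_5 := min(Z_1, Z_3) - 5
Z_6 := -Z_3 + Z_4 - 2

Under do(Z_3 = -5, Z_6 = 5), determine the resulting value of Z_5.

The joint intervention fixes Z_3 = -5, Z_6 = 5, removing each variable's own equation.
Z_5 = min(Z_1, Z_3) - 5  [with Z_1=1, Z_3=-5]  = -10

-10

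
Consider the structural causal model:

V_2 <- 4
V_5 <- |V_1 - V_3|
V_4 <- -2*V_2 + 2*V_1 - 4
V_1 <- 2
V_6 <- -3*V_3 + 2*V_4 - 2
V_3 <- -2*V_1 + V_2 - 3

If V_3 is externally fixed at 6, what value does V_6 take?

-36

The intervention breaks the incoming arrows to V_3: V_3 <- -2*V_1 + V_2 - 3 no longer applies, and V_3 = 6.
V_4 = -2*V_2 + 2*V_1 - 4  [with V_2=4, V_1=2]  = -8
V_6 = -3*V_3 + 2*V_4 - 2  [with V_3=6, V_4=-8]  = -36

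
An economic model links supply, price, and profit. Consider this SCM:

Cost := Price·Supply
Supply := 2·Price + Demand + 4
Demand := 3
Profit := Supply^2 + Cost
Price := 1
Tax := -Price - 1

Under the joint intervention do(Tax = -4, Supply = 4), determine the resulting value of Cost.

Under do(Tax = -4, Supply = 4), each intervened variable's structural equation is replaced by its fixed value.
Cost = Price·Supply  [with Price=1, Supply=4]  = 4

4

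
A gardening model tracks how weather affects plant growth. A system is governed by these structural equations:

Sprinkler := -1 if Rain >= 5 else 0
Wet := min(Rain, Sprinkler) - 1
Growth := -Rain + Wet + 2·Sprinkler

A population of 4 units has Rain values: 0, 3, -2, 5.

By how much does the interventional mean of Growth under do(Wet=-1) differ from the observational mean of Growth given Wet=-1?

Under do(Wet=-1), Wet's equation is replaced by Wet=-1 for every unit. Per-unit Growth: -1, -4, 1, -8. Mean = -3.
Observing Wet=-1 restricts to units where Wet's equation naturally yields -1: Rain ∈ {0, 3}. In that subpopulation Growth = -1, -4, mean -2.5.
Difference = -3 − (-2.5) = -0.5.

-0.5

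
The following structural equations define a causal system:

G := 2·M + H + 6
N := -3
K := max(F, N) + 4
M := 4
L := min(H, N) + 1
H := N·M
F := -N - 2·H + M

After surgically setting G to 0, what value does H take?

do(G=0) replaces the equation G := 2·M + H + 6 with the constant G = 0.
H is not downstream of the intervention, so its value is determined by the original equations.
H = N·M  [with N=-3, M=4]  = -12

-12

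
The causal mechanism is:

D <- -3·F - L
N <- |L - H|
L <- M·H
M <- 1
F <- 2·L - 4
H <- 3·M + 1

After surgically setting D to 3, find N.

0

do(D=3) replaces the equation D <- -3·F - L with the constant D = 3.
Since N is not a descendant of the intervened variable, it is unaffected.
H = 3·M + 1  [with M=1]  = 4
L = M·H  [with M=1, H=4]  = 4
N = |L - H|  [with L=4, H=4]  = 0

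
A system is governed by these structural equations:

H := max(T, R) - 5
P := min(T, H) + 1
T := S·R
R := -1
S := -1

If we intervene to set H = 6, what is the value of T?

1

Under do(H=6), the mechanism H := max(T, R) - 5 is discarded; H is fixed at 6.
Since T is not a descendant of the intervened variable, it is unaffected.
T = S·R  [with S=-1, R=-1]  = 1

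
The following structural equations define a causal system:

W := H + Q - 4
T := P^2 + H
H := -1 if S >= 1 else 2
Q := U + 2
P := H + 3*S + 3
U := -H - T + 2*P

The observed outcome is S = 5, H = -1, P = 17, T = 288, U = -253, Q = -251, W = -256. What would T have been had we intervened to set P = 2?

The intervention breaks the incoming arrows to P: P := H + 3*S + 3 no longer applies, and P = 2.
H = -1 if S >= 1 else 2  [with S=5]  = -1
T = P^2 + H  [with P=2, H=-1]  = 3

3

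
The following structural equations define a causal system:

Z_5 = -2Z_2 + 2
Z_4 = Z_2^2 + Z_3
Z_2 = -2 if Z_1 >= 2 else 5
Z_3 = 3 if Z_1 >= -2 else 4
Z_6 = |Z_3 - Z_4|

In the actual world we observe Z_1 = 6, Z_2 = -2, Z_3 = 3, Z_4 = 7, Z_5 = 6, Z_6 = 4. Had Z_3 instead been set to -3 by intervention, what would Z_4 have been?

1

The intervention breaks the incoming arrows to Z_3: Z_3 = 3 if Z_1 >= -2 else 4 no longer applies, and Z_3 = -3.
Z_2 = -2 if Z_1 >= 2 else 5  [with Z_1=6]  = -2
Z_4 = Z_2^2 + Z_3  [with Z_2=-2, Z_3=-3]  = 1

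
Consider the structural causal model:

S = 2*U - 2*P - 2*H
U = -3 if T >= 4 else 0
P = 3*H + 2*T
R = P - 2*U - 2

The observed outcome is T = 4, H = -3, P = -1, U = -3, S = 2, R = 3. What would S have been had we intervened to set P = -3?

6

do(P=-3) replaces the equation P = 3*H + 2*T with the constant P = -3.
U = -3 if T >= 4 else 0  [with T=4]  = -3
S = 2*U - 2*P - 2*H  [with U=-3, P=-3, H=-3]  = 6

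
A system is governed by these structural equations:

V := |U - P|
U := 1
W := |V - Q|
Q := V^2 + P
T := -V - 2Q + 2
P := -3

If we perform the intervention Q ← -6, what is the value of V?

4

Under do(Q=-6), the mechanism Q := V^2 + P is discarded; Q is fixed at -6.
Since V is not a descendant of the intervened variable, it is unaffected.
V = |U - P|  [with U=1, P=-3]  = 4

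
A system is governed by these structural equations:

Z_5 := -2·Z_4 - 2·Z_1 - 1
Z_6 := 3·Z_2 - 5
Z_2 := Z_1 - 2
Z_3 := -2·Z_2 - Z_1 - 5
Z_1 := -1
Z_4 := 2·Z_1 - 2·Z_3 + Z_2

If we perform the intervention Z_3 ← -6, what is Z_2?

Under do(Z_3=-6), the mechanism Z_3 := -2·Z_2 - Z_1 - 5 is discarded; Z_3 is fixed at -6.
Since Z_2 is not a descendant of the intervened variable, it is unaffected.
Z_2 = Z_1 - 2  [with Z_1=-1]  = -3

-3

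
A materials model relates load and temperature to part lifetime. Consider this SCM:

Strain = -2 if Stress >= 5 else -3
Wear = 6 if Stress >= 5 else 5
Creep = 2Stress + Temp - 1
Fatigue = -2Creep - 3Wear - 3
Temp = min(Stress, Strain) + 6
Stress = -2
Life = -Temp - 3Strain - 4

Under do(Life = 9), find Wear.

The intervention breaks the incoming arrows to Life: Life = -Temp - 3Strain - 4 no longer applies, and Life = 9.
Wear is not downstream of the intervention, so its value is determined by the original equations.
Wear = 6 if Stress >= 5 else 5  [with Stress=-2]  = 5

5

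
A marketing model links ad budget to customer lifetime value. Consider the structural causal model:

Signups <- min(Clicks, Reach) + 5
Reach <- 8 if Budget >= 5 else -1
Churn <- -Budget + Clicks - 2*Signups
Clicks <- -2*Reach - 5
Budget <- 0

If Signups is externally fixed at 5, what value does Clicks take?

Under do(Signups=5), the mechanism Signups <- min(Clicks, Reach) + 5 is discarded; Signups is fixed at 5.
Since Clicks is not a descendant of the intervened variable, it is unaffected.
Reach = 8 if Budget >= 5 else -1  [with Budget=0]  = -1
Clicks = -2*Reach - 5  [with Reach=-1]  = -3

-3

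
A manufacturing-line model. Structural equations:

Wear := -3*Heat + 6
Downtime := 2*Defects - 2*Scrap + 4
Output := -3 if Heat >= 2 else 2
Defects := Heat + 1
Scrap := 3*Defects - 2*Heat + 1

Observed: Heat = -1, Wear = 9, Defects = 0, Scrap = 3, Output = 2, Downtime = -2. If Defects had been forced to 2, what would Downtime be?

-10

The intervention breaks the incoming arrows to Defects: Defects := Heat + 1 no longer applies, and Defects = 2.
Scrap = 3*Defects - 2*Heat + 1  [with Defects=2, Heat=-1]  = 9
Downtime = 2*Defects - 2*Scrap + 4  [with Defects=2, Scrap=9]  = -10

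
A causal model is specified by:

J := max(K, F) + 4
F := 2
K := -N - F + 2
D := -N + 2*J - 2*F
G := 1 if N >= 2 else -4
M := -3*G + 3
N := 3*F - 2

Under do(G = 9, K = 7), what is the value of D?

14

The joint intervention fixes G = 9, K = 7, removing each variable's own equation.
N = 3*F - 2  [with F=2]  = 4
J = max(K, F) + 4  [with K=7, F=2]  = 11
D = -N + 2*J - 2*F  [with N=4, J=11, F=2]  = 14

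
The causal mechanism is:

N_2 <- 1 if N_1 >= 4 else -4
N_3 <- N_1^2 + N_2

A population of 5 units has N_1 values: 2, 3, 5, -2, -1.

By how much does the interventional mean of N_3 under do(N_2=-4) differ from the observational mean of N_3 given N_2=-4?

do(N_2=-4) breaks N_2's dependence on N_1. With N_2=-4 fixed, N_3 across the units is 0, 5, 21, 0, -3, mean 4.6.
Conditioning on N_2=-4 selects the 4 unit(s) with N_1 ∈ {2, 3, -2, -1}. Their N_3 values: 0, 5, 0, -3. Mean = 0.5.
Difference = 4.6 − 0.5 = 4.1.

4.1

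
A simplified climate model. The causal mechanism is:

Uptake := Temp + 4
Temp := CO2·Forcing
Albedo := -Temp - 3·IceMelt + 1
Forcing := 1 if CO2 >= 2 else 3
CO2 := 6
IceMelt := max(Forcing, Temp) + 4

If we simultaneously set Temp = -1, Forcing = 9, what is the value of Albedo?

-37

Setting Temp = -1, Forcing = 9 by intervention discards those variables' equations.
IceMelt = max(Forcing, Temp) + 4  [with Forcing=9, Temp=-1]  = 13
Albedo = -Temp - 3·IceMelt + 1  [with Temp=-1, IceMelt=13]  = -37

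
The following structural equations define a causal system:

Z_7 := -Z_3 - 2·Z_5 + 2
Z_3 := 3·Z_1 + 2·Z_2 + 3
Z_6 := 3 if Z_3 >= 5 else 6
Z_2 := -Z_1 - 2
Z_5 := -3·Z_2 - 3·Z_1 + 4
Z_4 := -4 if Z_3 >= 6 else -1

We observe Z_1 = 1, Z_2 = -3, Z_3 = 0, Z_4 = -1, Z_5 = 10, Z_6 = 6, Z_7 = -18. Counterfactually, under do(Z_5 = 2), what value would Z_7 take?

-2

Under do(Z_5=2), the mechanism Z_5 := -3·Z_2 - 3·Z_1 + 4 is discarded; Z_5 is fixed at 2.
Z_2 = -Z_1 - 2  [with Z_1=1]  = -3
Z_3 = 3·Z_1 + 2·Z_2 + 3  [with Z_1=1, Z_2=-3]  = 0
Z_7 = -Z_3 - 2·Z_5 + 2  [with Z_3=0, Z_5=2]  = -2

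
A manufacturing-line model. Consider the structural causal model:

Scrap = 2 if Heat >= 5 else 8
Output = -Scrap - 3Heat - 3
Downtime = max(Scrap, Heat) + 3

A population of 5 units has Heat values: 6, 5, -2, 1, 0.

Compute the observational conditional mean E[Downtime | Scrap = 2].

E[Downtime|Scrap=2] averages over only the 2 units with Scrap=2 (Heat = 6, 5): Downtime = 9, 8, mean 8.5.

8.5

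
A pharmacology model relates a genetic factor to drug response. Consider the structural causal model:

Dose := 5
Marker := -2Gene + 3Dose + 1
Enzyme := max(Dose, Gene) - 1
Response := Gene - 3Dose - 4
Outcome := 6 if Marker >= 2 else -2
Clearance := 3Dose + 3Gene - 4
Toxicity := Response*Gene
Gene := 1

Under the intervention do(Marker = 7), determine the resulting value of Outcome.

6

do(Marker=7) replaces the equation Marker := -2Gene + 3Dose + 1 with the constant Marker = 7.
Outcome = 6 if Marker >= 2 else -2  [with Marker=7]  = 6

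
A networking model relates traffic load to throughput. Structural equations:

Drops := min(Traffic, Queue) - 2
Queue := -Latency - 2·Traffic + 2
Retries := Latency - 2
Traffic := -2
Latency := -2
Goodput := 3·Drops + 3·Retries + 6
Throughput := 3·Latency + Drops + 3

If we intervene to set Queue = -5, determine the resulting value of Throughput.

The intervention breaks the incoming arrows to Queue: Queue := -Latency - 2·Traffic + 2 no longer applies, and Queue = -5.
Drops = min(Traffic, Queue) - 2  [with Traffic=-2, Queue=-5]  = -7
Throughput = 3·Latency + Drops + 3  [with Latency=-2, Drops=-7]  = -10

-10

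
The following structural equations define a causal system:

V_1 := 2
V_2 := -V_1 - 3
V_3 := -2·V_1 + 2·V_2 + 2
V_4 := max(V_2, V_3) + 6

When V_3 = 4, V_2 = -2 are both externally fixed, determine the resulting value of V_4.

10

The joint intervention fixes V_3 = 4, V_2 = -2, removing each variable's own equation.
V_4 = max(V_2, V_3) + 6  [with V_2=-2, V_3=4]  = 10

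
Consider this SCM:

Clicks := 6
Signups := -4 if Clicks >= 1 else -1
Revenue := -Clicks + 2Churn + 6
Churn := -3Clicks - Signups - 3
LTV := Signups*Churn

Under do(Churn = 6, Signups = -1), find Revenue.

The joint intervention fixes Churn = 6, Signups = -1, removing each variable's own equation.
Revenue = -Clicks + 2Churn + 6  [with Clicks=6, Churn=6]  = 12

12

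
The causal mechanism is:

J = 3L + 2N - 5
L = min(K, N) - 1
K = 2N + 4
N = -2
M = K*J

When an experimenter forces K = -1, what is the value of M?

do(K=-1) replaces the equation K = 2N + 4 with the constant K = -1.
L = min(K, N) - 1  [with K=-1, N=-2]  = -3
J = 3L + 2N - 5  [with L=-3, N=-2]  = -18
M = K*J  [with K=-1, J=-18]  = 18

18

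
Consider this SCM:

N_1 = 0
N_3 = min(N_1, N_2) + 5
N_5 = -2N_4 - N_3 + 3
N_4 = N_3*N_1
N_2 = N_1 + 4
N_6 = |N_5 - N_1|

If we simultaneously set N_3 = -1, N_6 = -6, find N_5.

4

The joint intervention fixes N_3 = -1, N_6 = -6, removing each variable's own equation.
N_4 = N_3*N_1  [with N_3=-1, N_1=0]  = 0
N_5 = -2N_4 - N_3 + 3  [with N_4=0, N_3=-1]  = 4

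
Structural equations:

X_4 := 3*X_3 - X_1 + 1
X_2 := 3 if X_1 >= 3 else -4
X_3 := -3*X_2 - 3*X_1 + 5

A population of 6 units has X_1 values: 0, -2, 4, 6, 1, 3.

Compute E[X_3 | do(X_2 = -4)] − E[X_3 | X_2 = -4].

The intervention sets X_2=-4 in all 6 units regardless of X_1. Recomputing X_3 per unit gives 17, 23, 5, -1, 14, 8; average 11.
Conditioning on X_2=-4 selects the 3 unit(s) with X_1 ∈ {0, -2, 1}. Their X_3 values: 17, 23, 14. Mean = 18.
Difference = 11 − 18 = -7.

-7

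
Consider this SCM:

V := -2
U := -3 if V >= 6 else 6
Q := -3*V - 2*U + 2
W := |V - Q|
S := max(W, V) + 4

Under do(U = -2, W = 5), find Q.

The joint intervention fixes U = -2, W = 5, removing each variable's own equation.
Q = -3*V - 2*U + 2  [with V=-2, U=-2]  = 12

12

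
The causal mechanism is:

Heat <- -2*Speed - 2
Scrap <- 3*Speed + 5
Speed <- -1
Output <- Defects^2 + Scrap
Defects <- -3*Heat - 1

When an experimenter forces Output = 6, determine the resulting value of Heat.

Under do(Output=6), the mechanism Output <- Defects^2 + Scrap is discarded; Output is fixed at 6.
No directed path runs from Output to Heat, so Heat keeps its natural value.
Heat = -2*Speed - 2  [with Speed=-1]  = 0

0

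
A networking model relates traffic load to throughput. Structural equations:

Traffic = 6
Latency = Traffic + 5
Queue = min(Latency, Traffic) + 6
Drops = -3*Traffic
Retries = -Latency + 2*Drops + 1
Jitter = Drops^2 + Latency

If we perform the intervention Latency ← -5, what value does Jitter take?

Under do(Latency=-5), the mechanism Latency = Traffic + 5 is discarded; Latency is fixed at -5.
Drops = -3*Traffic  [with Traffic=6]  = -18
Jitter = Drops^2 + Latency  [with Drops=-18, Latency=-5]  = 319

319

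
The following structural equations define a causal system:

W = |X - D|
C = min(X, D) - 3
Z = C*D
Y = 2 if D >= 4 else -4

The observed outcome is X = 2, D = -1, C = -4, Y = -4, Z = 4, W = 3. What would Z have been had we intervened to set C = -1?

do(C=-1) replaces the equation C = min(X, D) - 3 with the constant C = -1.
Z = C*D  [with C=-1, D=-1]  = 1

1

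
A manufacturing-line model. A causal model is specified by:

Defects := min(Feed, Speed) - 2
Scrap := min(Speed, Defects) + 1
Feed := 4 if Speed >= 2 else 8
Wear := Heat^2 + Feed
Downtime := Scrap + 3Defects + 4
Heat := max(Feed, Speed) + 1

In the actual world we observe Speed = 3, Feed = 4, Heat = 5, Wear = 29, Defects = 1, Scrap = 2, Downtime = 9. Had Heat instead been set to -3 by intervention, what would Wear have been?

13

The intervention breaks the incoming arrows to Heat: Heat := max(Feed, Speed) + 1 no longer applies, and Heat = -3.
Feed = 4 if Speed >= 2 else 8  [with Speed=3]  = 4
Wear = Heat^2 + Feed  [with Heat=-3, Feed=4]  = 13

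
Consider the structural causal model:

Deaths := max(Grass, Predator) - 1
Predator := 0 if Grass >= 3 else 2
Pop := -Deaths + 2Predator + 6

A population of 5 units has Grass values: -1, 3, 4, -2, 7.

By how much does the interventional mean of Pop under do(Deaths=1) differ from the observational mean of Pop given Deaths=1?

The intervention sets Deaths=1 in all 5 units regardless of Grass. Recomputing Pop per unit gives 9, 5, 5, 9, 5; average 6.6.
E[Pop|Deaths=1] averages over only the 2 units with Deaths=1 (Grass = -1, -2): Pop = 9, 9, mean 9.
Difference = 6.6 − 9 = -2.4.

-2.4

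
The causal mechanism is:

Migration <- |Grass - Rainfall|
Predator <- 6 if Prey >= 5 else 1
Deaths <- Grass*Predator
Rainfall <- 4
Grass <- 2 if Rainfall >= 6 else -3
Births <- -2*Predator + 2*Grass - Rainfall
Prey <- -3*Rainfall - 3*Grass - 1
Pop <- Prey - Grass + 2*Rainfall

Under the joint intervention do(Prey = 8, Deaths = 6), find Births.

The joint intervention fixes Prey = 8, Deaths = 6, removing each variable's own equation.
Grass = 2 if Rainfall >= 6 else -3  [with Rainfall=4]  = -3
Predator = 6 if Prey >= 5 else 1  [with Prey=8]  = 6
Births = -2*Predator + 2*Grass - Rainfall  [with Predator=6, Grass=-3, Rainfall=4]  = -22

-22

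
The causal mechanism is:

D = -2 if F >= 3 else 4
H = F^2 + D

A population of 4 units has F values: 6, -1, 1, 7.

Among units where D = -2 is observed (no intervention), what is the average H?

Observing D=-2 restricts to units where D's equation naturally yields -2: F ∈ {6, 7}. In that subpopulation H = 34, 47, mean 40.5.

40.5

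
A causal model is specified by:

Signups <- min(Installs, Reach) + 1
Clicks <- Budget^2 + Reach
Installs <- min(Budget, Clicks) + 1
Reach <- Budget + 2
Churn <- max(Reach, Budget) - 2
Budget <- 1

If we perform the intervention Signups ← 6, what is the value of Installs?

The intervention breaks the incoming arrows to Signups: Signups <- min(Installs, Reach) + 1 no longer applies, and Signups = 6.
Since Installs is not a descendant of the intervened variable, it is unaffected.
Reach = Budget + 2  [with Budget=1]  = 3
Clicks = Budget^2 + Reach  [with Budget=1, Reach=3]  = 4
Installs = min(Budget, Clicks) + 1  [with Budget=1, Clicks=4]  = 2

2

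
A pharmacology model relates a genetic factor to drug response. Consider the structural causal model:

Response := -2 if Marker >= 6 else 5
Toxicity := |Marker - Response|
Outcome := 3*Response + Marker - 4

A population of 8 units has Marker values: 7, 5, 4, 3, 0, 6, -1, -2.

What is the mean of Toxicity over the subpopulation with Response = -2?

8.5

E[Toxicity|Response=-2] averages over only the 2 units with Response=-2 (Marker = 7, 6): Toxicity = 9, 8, mean 8.5.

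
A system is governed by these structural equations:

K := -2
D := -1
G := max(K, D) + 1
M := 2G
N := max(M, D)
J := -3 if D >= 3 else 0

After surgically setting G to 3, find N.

6

do(G=3) replaces the equation G := max(K, D) + 1 with the constant G = 3.
M = 2G  [with G=3]  = 6
N = max(M, D)  [with M=6, D=-1]  = 6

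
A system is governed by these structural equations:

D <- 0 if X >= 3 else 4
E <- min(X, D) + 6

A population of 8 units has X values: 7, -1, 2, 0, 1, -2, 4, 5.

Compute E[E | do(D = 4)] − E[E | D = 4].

The intervention sets D=4 in all 8 units regardless of X. Recomputing E per unit gives 10, 5, 8, 6, 7, 4, 10, 10; average 7.5.
E[E|D=4] averages over only the 5 units with D=4 (X = -1, 2, 0, 1, -2): E = 5, 8, 6, 7, 4, mean 6.
Difference = 7.5 − 6 = 1.5.

1.5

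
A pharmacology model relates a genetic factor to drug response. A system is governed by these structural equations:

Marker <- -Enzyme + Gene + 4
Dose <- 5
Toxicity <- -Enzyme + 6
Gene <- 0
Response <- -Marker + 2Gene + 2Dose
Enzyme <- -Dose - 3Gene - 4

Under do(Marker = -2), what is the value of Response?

12

Intervening sets Marker = -2 and removes its equation (Marker <- -Enzyme + Gene + 4).
Response = -Marker + 2Gene + 2Dose  [with Marker=-2, Gene=0, Dose=5]  = 12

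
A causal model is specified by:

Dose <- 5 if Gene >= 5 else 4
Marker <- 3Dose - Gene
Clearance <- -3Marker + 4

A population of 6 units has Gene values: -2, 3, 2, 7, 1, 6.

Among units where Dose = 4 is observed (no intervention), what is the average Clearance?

E[Clearance|Dose=4] averages over only the 4 units with Dose=4 (Gene = -2, 3, 2, 1): Clearance = -38, -23, -26, -29, mean -29.

-29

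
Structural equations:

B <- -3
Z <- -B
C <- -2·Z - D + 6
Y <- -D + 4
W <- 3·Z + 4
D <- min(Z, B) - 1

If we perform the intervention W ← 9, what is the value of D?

-4

do(W=9) replaces the equation W <- 3·Z + 4 with the constant W = 9.
D is not downstream of the intervention, so its value is determined by the original equations.
Z = -B  [with B=-3]  = 3
D = min(Z, B) - 1  [with Z=3, B=-3]  = -4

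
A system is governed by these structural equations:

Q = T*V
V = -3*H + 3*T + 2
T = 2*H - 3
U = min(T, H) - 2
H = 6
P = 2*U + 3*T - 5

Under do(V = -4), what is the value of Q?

The intervention breaks the incoming arrows to V: V = -3*H + 3*T + 2 no longer applies, and V = -4.
T = 2*H - 3  [with H=6]  = 9
Q = T*V  [with T=9, V=-4]  = -36

-36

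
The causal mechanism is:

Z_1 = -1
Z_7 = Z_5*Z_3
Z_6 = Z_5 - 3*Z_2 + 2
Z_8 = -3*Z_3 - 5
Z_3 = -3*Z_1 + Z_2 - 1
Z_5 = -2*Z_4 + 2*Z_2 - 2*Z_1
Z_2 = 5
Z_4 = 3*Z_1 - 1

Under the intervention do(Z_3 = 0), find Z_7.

0

The intervention breaks the incoming arrows to Z_3: Z_3 = -3*Z_1 + Z_2 - 1 no longer applies, and Z_3 = 0.
Z_4 = 3*Z_1 - 1  [with Z_1=-1]  = -4
Z_5 = -2*Z_4 + 2*Z_2 - 2*Z_1  [with Z_4=-4, Z_2=5, Z_1=-1]  = 20
Z_7 = Z_5*Z_3  [with Z_5=20, Z_3=0]  = 0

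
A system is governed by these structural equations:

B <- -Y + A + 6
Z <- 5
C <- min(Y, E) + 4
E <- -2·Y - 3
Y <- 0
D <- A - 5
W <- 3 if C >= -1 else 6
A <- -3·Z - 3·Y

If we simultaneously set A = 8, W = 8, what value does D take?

3

Setting A = 8, W = 8 by intervention discards those variables' equations.
D = A - 5  [with A=8]  = 3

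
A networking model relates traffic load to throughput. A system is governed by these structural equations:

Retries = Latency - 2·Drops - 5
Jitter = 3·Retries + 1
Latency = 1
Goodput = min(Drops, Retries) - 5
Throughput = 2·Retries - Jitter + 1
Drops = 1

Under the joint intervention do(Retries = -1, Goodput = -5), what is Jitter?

Setting Retries = -1, Goodput = -5 by intervention discards those variables' equations.
Jitter = 3·Retries + 1  [with Retries=-1]  = -2

-2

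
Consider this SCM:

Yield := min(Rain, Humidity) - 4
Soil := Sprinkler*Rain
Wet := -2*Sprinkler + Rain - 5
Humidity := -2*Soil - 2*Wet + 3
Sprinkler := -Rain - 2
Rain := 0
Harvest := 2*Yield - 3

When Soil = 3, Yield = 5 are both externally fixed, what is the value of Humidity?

-1

The joint intervention fixes Soil = 3, Yield = 5, removing each variable's own equation.
Sprinkler = -Rain - 2  [with Rain=0]  = -2
Wet = -2*Sprinkler + Rain - 5  [with Sprinkler=-2, Rain=0]  = -1
Humidity = -2*Soil - 2*Wet + 3  [with Soil=3, Wet=-1]  = -1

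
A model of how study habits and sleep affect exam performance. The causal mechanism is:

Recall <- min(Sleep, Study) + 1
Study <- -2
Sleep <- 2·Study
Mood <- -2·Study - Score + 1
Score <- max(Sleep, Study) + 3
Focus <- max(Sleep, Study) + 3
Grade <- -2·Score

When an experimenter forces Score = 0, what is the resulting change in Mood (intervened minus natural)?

1

Intervening sets Score = 0 and removes its equation (Score <- max(Sleep, Study) + 3).
Mood = -2·Study - Score + 1  [with Study=-2, Score=0]  = 5
Without intervention: Sleep = 2·Study  [with Study=-2]  = -4; Score = max(Sleep, Study) + 3  [with Sleep=-4, Study=-2]  = 1; Mood = -2·Study - Score + 1  [with Study=-2, Score=1]  = 4.
Change = 5 − 4 = 1.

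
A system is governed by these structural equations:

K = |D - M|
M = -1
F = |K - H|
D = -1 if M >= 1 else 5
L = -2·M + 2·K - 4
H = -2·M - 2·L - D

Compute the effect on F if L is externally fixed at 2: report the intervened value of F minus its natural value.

Under do(L=2), the mechanism L = -2·M + 2·K - 4 is discarded; L is fixed at 2.
D = -1 if M >= 1 else 5  [with M=-1]  = 5
K = |D - M|  [with D=5, M=-1]  = 6
H = -2·M - 2·L - D  [with M=-1, L=2, D=5]  = -7
F = |K - H|  [with K=6, H=-7]  = 13
Without intervention: D = -1 if M >= 1 else 5  [with M=-1]  = 5; K = |D - M|  [with D=5, M=-1]  = 6; L = -2·M + 2·K - 4  [with M=-1, K=6]  = 10; H = -2·M - 2·L - D  [with M=-1, L=10, D=5]  = -23; F = |K - H|  [with K=6, H=-23]  = 29.
Change = 13 − 29 = -16.

-16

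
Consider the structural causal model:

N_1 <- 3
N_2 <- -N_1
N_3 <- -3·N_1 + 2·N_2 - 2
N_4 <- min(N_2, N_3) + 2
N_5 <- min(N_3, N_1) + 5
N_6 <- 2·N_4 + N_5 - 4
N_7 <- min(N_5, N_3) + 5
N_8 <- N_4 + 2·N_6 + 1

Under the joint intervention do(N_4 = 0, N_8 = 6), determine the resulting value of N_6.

The joint intervention fixes N_4 = 0, N_8 = 6, removing each variable's own equation.
N_2 = -N_1  [with N_1=3]  = -3
N_3 = -3·N_1 + 2·N_2 - 2  [with N_1=3, N_2=-3]  = -17
N_5 = min(N_3, N_1) + 5  [with N_3=-17, N_1=3]  = -12
N_6 = 2·N_4 + N_5 - 4  [with N_4=0, N_5=-12]  = -16

-16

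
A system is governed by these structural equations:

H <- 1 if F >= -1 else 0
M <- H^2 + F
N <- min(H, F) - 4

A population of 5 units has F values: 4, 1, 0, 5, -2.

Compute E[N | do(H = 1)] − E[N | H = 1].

Every unit gets H=1 under the intervention. N values become -3, -3, -4, -3, -6; E[N|do(H=1)] = -3.8.
Observing H=1 restricts to units where H's equation naturally yields 1: F ∈ {4, 1, 0, 5}. In that subpopulation N = -3, -3, -4, -3, mean -3.25.
Difference = -3.8 − (-3.25) = -0.55.

-0.55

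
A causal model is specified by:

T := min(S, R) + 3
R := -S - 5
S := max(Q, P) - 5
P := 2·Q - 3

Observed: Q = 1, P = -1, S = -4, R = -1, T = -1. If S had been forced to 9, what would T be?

do(S=9) replaces the equation S := max(Q, P) - 5 with the constant S = 9.
R = -S - 5  [with S=9]  = -14
T = min(S, R) + 3  [with S=9, R=-14]  = -11

-11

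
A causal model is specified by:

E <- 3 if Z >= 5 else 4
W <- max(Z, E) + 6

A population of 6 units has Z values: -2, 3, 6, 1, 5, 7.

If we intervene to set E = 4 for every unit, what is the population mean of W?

11

do(E=4) breaks E's dependence on Z. With E=4 fixed, W across the units is 10, 10, 12, 10, 11, 13, mean 11.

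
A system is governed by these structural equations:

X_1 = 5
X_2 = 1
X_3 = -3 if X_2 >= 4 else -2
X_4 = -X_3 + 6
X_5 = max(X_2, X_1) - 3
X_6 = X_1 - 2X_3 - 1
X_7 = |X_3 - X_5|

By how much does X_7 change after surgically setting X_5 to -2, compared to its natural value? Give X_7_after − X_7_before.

Under do(X_5=-2), the mechanism X_5 = max(X_2, X_1) - 3 is discarded; X_5 is fixed at -2.
X_3 = -3 if X_2 >= 4 else -2  [with X_2=1]  = -2
X_7 = |X_3 - X_5|  [with X_3=-2, X_5=-2]  = 0
Without intervention: X_3 = -3 if X_2 >= 4 else -2  [with X_2=1]  = -2; X_5 = max(X_2, X_1) - 3  [with X_2=1, X_1=5]  = 2; X_7 = |X_3 - X_5|  [with X_3=-2, X_5=2]  = 4.
Change = 0 − 4 = -4.

-4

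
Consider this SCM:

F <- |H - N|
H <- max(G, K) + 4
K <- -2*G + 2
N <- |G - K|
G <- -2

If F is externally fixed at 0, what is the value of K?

6

Under do(F=0), the mechanism F <- |H - N| is discarded; F is fixed at 0.
No directed path runs from F to K, so K keeps its natural value.
K = -2*G + 2  [with G=-2]  = 6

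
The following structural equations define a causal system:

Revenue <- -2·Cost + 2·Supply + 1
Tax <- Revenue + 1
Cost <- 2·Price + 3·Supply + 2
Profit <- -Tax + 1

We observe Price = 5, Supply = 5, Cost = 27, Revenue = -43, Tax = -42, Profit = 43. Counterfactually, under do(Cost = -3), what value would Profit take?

-17

The intervention breaks the incoming arrows to Cost: Cost <- 2·Price + 3·Supply + 2 no longer applies, and Cost = -3.
Revenue = -2·Cost + 2·Supply + 1  [with Cost=-3, Supply=5]  = 17
Tax = Revenue + 1  [with Revenue=17]  = 18
Profit = -Tax + 1  [with Tax=18]  = -17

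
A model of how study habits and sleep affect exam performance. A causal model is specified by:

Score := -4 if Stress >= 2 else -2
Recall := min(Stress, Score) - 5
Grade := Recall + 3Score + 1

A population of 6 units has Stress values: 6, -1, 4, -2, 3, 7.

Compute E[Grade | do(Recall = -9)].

-18

do(Recall=-9) breaks Recall's dependence on Stress. With Recall=-9 fixed, Grade across the units is -20, -14, -20, -14, -20, -20, mean -18.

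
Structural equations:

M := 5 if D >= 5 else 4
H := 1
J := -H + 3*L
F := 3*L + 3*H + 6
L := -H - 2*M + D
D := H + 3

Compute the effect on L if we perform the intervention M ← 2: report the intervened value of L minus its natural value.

4

The intervention breaks the incoming arrows to M: M := 5 if D >= 5 else 4 no longer applies, and M = 2.
D = H + 3  [with H=1]  = 4
L = -H - 2*M + D  [with H=1, M=2, D=4]  = -1
Without intervention: D = H + 3  [with H=1]  = 4; M = 5 if D >= 5 else 4  [with D=4]  = 4; L = -H - 2*M + D  [with H=1, M=4, D=4]  = -5.
Change = -1 − (-5) = 4.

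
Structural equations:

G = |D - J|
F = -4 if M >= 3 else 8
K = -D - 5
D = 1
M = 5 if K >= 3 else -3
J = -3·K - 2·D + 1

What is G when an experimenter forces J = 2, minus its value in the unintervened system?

-15

The intervention breaks the incoming arrows to J: J = -3·K - 2·D + 1 no longer applies, and J = 2.
G = |D - J|  [with D=1, J=2]  = 1
Without intervention: K = -D - 5  [with D=1]  = -6; J = -3·K - 2·D + 1  [with K=-6, D=1]  = 17; G = |D - J|  [with D=1, J=17]  = 16.
Change = 1 − 16 = -15.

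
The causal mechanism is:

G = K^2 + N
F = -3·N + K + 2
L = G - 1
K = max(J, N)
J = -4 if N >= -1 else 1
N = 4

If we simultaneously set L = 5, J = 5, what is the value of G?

Setting L = 5, J = 5 by intervention discards those variables' equations.
K = max(J, N)  [with J=5, N=4]  = 5
G = K^2 + N  [with K=5, N=4]  = 29

29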